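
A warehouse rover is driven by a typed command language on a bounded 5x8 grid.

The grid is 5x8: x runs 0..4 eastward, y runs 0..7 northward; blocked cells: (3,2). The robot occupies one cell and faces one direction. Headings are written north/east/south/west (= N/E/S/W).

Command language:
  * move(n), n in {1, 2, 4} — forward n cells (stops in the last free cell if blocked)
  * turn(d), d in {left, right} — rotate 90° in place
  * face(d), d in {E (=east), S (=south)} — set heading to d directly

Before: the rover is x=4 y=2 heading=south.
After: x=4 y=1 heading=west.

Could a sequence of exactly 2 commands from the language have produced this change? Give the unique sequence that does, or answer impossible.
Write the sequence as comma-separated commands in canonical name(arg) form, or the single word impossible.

move(1), turn(right)

key: order matters: swapping move(1) and turn(right) lands elsewhere
begin: x=4 y=2 heading=south
[1] after move(1): x=4 y=1 heading=south
[2] after turn(right): x=4 y=1 heading=west
no other 2-command option fits: unique.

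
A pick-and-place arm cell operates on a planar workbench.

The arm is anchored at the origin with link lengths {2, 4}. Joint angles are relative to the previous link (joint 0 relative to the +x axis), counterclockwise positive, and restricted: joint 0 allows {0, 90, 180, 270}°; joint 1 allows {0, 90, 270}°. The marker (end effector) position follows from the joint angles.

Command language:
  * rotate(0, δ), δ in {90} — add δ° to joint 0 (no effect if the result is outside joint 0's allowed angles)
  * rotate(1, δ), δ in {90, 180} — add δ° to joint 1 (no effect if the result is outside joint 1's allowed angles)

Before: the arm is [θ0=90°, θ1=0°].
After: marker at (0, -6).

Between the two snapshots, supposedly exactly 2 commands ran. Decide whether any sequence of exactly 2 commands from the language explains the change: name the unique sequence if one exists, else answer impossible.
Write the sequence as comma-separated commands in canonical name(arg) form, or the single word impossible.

rotate(0, 90), rotate(0, 90)

begin: [θ0=90°, θ1=0°]
t=1 rotate(0, 90) ⇒ [θ0=180°, θ1=0°]
t=2 rotate(0, 90) ⇒ [θ0=270°, θ1=0°]
no other 2-command option fits: unique.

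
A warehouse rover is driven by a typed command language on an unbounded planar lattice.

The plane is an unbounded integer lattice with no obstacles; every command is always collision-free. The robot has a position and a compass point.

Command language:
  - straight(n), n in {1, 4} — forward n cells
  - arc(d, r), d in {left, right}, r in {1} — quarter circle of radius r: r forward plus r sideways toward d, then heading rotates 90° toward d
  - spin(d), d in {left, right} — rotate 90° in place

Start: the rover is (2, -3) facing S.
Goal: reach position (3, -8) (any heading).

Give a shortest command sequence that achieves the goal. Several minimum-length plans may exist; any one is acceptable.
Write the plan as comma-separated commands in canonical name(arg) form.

start: (2, -3) facing S
1. straight(4) → (2, -7) facing S
2. arc(left, 1) → (3, -8) facing E
nothing shorter than 2 reaches the goal.

straight(4), arc(left, 1)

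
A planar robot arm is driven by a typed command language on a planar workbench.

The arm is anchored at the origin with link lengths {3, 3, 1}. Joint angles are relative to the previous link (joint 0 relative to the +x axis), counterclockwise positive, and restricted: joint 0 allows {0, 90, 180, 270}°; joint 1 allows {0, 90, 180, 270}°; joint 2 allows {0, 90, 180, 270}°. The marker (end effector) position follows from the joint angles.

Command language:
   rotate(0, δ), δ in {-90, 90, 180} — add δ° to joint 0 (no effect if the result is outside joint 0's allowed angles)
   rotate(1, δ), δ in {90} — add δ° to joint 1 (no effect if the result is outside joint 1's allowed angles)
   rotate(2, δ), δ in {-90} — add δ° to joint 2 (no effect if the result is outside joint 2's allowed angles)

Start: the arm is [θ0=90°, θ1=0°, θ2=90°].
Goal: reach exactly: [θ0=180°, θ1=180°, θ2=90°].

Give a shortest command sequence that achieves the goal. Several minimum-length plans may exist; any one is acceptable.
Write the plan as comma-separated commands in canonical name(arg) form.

rotate(0, 90), rotate(1, 90), rotate(1, 90)

t0: [θ0=90°, θ1=0°, θ2=90°]
1. rotate(0, 90) → [θ0=180°, θ1=0°, θ2=90°]
2. rotate(1, 90) → [θ0=180°, θ1=90°, θ2=90°]
3. rotate(1, 90) → [θ0=180°, θ1=180°, θ2=90°]
minimal: 3 command(s), checked below 3.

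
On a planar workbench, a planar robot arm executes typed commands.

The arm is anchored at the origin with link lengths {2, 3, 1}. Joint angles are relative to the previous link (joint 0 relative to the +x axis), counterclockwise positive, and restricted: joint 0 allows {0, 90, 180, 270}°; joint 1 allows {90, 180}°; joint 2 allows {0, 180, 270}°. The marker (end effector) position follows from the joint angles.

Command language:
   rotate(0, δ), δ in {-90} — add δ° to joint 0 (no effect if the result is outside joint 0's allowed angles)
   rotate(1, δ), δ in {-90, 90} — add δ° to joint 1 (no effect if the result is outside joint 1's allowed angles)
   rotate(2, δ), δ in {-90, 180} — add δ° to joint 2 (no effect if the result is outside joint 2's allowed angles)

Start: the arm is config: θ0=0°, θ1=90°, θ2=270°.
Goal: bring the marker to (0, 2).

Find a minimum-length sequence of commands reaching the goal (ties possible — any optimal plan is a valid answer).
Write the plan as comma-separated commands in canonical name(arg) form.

initial: config: θ0=0°, θ1=90°, θ2=270°
t=1 rotate(2, -90) ⇒ config: θ0=0°, θ1=90°, θ2=180°
t=2 rotate(1, 90) ⇒ config: θ0=0°, θ1=180°, θ2=180°
t=3 rotate(2, 180) ⇒ config: θ0=0°, θ1=180°, θ2=0°
t=4 rotate(0, -90) ⇒ config: θ0=270°, θ1=180°, θ2=0°
no 3-step plan works, so 4 is optimal.

rotate(2, -90), rotate(1, 90), rotate(2, 180), rotate(0, -90)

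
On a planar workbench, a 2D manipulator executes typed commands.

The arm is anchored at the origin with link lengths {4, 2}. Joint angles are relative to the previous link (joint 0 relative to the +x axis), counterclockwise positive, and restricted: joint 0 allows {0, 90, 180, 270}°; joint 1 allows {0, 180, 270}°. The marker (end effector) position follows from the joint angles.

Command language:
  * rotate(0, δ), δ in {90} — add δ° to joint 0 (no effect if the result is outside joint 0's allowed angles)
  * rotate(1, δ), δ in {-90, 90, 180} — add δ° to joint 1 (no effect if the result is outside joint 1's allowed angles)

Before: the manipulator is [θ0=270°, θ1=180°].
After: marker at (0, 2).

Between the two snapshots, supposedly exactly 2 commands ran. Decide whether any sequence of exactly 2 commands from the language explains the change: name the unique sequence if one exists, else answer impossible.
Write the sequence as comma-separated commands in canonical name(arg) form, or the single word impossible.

from: [θ0=270°, θ1=180°]
[1] after rotate(0, 90): [θ0=0°, θ1=180°]
[2] after rotate(0, 90): [θ0=90°, θ1=180°]
no rival 2-sequence matches.

rotate(0, 90), rotate(0, 90)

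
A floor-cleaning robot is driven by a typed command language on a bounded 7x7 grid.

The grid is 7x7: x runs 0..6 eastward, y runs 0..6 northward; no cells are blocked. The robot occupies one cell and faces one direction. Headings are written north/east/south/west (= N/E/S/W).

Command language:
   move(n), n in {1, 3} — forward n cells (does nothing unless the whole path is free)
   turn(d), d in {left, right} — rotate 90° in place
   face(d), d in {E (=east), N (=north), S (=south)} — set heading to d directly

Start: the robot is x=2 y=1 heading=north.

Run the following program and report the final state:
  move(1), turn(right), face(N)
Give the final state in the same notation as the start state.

x=2 y=2 heading=north

start: x=2 y=1 heading=north
t=1 move(1) ⇒ x=2 y=2 heading=north
t=2 turn(right) ⇒ x=2 y=2 heading=east
t=3 face(N) ⇒ x=2 y=2 heading=north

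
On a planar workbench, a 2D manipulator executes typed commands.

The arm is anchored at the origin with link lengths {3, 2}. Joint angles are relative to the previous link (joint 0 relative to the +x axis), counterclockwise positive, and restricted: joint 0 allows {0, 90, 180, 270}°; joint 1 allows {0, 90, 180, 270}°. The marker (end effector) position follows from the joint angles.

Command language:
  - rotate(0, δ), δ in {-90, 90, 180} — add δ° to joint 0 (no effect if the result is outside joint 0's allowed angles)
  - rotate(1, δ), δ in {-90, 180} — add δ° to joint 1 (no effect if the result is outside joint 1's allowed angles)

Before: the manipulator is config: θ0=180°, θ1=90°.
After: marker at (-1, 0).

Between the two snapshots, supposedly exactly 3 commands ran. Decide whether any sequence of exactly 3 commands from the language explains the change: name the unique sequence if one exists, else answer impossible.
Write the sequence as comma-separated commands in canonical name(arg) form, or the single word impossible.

rotate(1, -90), rotate(1, -90), rotate(1, -90)

initial: config: θ0=180°, θ1=90°
t=1 rotate(1, -90) ⇒ config: θ0=180°, θ1=0°
t=2 rotate(1, -90) ⇒ config: θ0=180°, θ1=270°
t=3 rotate(1, -90) ⇒ config: θ0=180°, θ1=180°
uniquely the one of 125 3-step routes that fits.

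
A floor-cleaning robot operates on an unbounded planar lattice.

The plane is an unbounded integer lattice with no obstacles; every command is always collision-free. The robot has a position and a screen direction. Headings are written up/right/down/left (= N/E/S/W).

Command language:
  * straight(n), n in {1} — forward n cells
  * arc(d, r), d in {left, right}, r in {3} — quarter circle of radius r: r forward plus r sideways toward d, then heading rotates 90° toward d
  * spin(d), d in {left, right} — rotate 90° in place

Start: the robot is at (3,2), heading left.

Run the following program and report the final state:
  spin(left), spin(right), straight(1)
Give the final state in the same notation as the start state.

at (2,2), heading left

begin: at (3,2), heading left
[1] after spin(left): at (3,2), heading down
[2] after spin(right): at (3,2), heading left
[3] after straight(1): at (2,2), heading left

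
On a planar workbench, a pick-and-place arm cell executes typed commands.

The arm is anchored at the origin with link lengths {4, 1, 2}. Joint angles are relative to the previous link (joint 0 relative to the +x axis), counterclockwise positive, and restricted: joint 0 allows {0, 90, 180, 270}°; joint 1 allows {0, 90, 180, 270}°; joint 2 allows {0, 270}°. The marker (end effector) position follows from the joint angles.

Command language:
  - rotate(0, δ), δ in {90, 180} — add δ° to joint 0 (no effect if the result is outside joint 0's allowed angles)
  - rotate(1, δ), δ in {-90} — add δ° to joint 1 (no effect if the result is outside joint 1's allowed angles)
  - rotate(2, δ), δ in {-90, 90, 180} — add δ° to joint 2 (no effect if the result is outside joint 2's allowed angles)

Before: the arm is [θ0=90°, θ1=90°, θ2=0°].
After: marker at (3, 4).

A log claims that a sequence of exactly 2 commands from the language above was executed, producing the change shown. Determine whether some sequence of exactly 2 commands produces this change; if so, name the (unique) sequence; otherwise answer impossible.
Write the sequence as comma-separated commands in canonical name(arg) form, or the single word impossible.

rotate(1, -90), rotate(1, -90)

begin: [θ0=90°, θ1=90°, θ2=0°]
1. rotate(1, -90) → [θ0=90°, θ1=0°, θ2=0°]
2. rotate(1, -90) → [θ0=90°, θ1=270°, θ2=0°]
all 36 alternatives checked — unique.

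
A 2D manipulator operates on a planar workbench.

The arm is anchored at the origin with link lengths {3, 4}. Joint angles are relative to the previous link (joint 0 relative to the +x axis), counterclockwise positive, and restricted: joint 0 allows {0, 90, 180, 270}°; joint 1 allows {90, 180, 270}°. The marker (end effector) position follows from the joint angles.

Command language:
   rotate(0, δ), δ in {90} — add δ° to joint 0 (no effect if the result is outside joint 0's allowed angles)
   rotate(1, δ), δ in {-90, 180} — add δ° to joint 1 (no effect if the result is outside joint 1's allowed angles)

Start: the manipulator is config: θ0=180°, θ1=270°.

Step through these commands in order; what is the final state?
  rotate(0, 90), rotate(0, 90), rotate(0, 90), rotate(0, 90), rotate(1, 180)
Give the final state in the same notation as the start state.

config: θ0=180°, θ1=90°

start: config: θ0=180°, θ1=270°
step 1 (rotate(0, 90)): config: θ0=270°, θ1=270°
step 2 (rotate(0, 90)): config: θ0=0°, θ1=270°
step 3 (rotate(0, 90)): config: θ0=90°, θ1=270°
step 4 (rotate(0, 90)): config: θ0=180°, θ1=270°
step 5 (rotate(1, 180)): config: θ0=180°, θ1=90°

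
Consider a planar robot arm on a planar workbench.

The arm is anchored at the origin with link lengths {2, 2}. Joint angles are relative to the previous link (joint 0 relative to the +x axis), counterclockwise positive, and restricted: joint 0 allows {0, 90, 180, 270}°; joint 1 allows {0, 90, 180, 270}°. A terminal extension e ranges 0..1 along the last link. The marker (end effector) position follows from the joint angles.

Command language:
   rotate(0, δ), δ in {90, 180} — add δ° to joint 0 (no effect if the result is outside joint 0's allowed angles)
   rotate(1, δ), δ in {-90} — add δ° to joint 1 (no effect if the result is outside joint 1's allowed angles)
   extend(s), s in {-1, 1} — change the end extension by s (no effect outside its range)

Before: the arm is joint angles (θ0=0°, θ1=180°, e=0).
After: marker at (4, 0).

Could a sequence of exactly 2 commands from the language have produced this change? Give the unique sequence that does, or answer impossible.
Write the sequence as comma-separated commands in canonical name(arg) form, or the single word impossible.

t0: joint angles (θ0=0°, θ1=180°, e=0)
1. rotate(1, -90) → joint angles (θ0=0°, θ1=90°, e=0)
2. rotate(1, -90) → joint angles (θ0=0°, θ1=0°, e=0)
no other 2-command option fits: unique.

rotate(1, -90), rotate(1, -90)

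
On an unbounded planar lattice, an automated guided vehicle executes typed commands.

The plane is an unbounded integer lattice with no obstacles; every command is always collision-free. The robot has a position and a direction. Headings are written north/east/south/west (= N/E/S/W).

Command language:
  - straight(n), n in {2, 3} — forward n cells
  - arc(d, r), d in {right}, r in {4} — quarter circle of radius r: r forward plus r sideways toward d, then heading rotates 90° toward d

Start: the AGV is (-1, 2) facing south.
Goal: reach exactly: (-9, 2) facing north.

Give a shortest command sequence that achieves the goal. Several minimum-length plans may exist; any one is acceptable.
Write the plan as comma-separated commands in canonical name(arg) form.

arc(right, 4), arc(right, 4)

from: (-1, 2) facing south
step 1 (arc(right, 4)): (-5, -2) facing west
step 2 (arc(right, 4)): (-9, 2) facing north
no 1-step plan works, so 2 is optimal.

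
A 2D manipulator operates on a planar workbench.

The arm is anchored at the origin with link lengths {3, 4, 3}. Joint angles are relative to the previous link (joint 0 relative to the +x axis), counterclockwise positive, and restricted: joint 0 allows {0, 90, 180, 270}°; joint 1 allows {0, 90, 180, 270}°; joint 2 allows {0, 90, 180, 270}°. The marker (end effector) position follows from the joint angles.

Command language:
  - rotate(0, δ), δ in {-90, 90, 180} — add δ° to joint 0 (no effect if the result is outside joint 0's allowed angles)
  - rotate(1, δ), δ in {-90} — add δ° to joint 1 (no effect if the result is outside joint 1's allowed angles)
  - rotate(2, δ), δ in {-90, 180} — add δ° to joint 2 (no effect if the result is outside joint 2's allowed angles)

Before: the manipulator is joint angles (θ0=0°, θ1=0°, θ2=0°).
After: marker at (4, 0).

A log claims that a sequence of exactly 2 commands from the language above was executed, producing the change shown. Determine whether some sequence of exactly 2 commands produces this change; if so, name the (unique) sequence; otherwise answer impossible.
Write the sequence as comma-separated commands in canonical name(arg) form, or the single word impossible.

rotate(2, -90), rotate(2, -90)

start: joint angles (θ0=0°, θ1=0°, θ2=0°)
1. rotate(2, -90) → joint angles (θ0=0°, θ1=0°, θ2=270°)
2. rotate(2, -90) → joint angles (θ0=0°, θ1=0°, θ2=180°)
uniquely the one of 36 2-step routes that fits.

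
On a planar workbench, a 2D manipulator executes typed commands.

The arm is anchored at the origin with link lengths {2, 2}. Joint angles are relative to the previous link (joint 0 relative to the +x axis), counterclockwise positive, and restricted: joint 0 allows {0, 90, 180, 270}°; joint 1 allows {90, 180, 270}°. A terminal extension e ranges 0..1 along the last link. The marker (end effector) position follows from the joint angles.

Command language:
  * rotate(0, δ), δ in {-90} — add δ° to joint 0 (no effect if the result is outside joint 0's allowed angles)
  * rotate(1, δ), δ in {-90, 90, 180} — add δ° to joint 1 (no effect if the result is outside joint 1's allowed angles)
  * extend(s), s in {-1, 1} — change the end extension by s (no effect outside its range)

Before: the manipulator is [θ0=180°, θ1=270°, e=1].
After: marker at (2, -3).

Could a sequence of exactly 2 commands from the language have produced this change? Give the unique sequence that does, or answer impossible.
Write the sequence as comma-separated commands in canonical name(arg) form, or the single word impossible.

initial: [θ0=180°, θ1=270°, e=1]
[1] after rotate(0, -90): [θ0=90°, θ1=270°, e=1]
[2] after rotate(0, -90): [θ0=0°, θ1=270°, e=1]
no rival 2-sequence matches.

rotate(0, -90), rotate(0, -90)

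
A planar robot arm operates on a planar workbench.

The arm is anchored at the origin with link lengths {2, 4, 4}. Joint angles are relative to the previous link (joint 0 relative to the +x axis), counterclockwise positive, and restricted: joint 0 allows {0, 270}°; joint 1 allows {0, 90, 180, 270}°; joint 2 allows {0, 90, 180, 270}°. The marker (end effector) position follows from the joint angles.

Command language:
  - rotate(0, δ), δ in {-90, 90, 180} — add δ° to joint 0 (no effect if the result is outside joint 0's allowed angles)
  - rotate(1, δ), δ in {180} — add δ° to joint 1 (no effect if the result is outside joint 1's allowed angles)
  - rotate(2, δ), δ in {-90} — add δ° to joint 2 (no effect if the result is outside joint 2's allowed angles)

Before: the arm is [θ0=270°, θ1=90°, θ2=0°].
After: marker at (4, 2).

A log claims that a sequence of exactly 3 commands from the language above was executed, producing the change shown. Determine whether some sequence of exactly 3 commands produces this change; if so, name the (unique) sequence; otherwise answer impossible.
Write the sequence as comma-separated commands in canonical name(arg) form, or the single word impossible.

rotate(2, -90), rotate(2, -90), rotate(2, -90)

from: [θ0=270°, θ1=90°, θ2=0°]
step 1 (rotate(2, -90)): [θ0=270°, θ1=90°, θ2=270°]
step 2 (rotate(2, -90)): [θ0=270°, θ1=90°, θ2=180°]
step 3 (rotate(2, -90)): [θ0=270°, θ1=90°, θ2=90°]
uniquely the one of 125 3-step routes that fits.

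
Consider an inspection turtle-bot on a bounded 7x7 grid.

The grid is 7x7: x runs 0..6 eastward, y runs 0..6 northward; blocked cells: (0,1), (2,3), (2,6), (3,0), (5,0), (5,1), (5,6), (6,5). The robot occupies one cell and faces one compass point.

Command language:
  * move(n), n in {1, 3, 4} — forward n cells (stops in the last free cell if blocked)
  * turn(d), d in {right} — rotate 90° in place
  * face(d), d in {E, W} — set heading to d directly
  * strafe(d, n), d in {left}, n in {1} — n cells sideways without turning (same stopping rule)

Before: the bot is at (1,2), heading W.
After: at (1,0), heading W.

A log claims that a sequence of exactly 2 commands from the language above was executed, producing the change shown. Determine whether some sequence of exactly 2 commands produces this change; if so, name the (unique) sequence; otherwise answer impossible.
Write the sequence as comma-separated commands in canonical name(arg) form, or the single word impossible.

key: heading stays W — no command in the sequence turns
t0: at (1,2), heading W
step 1 (strafe(left, 1)): at (1,1), heading W
step 2 (strafe(left, 1)): at (1,0), heading W
all 49 alternatives checked — unique.

strafe(left, 1), strafe(left, 1)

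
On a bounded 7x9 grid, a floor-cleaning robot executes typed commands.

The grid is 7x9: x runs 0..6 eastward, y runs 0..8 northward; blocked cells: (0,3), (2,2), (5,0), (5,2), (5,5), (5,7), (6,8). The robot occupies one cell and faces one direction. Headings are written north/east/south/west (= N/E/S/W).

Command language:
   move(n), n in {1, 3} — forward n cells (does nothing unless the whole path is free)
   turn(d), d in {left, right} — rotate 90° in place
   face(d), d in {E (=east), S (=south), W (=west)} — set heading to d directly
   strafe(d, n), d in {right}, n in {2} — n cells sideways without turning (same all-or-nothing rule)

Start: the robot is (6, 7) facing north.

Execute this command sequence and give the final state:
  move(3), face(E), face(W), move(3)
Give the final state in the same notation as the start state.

t0: (6, 7) facing north
step 1 (move(3)): (6, 7) facing north
step 2 (face(E)): (6, 7) facing east
step 3 (face(W)): (6, 7) facing west
step 4 (move(3)): (6, 7) facing west

(6, 7) facing west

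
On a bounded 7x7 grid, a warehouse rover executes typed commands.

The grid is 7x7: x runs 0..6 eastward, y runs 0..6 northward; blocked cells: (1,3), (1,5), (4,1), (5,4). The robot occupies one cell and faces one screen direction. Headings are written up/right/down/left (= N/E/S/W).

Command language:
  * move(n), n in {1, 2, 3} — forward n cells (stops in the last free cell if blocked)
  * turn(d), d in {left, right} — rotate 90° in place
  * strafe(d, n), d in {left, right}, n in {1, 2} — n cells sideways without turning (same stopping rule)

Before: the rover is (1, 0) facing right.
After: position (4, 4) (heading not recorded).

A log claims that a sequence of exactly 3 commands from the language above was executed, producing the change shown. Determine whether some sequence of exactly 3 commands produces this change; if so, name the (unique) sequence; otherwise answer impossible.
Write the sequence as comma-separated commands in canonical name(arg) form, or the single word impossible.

t0: (1, 0) facing right
[1] after strafe(left, 2): (1, 2) facing right
[2] after move(3): (4, 2) facing right
[3] after strafe(left, 2): (4, 4) facing right
uniquely the one of 729 3-step routes that fits.

strafe(left, 2), move(3), strafe(left, 2)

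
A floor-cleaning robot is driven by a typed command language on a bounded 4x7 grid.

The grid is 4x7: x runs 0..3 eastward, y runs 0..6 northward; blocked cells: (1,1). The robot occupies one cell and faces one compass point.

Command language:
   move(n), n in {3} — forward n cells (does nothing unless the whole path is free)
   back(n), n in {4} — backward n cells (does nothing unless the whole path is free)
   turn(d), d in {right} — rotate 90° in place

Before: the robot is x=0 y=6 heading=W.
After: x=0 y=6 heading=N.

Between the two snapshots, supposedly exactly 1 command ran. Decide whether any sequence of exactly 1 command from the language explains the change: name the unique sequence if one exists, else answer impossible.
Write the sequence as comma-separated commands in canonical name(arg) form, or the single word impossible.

turn(right)

key: parked at (0,6) the whole time — nothing moves the robot
begin: x=0 y=6 heading=W
step 1 (turn(right)): x=0 y=6 heading=N
no other 1-command option fits: unique.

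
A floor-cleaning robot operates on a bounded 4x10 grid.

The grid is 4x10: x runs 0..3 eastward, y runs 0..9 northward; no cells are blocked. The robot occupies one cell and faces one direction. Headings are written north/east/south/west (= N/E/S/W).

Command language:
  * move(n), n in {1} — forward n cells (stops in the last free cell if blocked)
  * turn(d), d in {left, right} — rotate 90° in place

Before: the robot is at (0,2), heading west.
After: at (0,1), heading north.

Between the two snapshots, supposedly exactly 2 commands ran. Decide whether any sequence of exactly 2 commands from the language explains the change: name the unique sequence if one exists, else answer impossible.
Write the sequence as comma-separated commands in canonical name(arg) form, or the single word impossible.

impossible

checked all 2-command options: none fits.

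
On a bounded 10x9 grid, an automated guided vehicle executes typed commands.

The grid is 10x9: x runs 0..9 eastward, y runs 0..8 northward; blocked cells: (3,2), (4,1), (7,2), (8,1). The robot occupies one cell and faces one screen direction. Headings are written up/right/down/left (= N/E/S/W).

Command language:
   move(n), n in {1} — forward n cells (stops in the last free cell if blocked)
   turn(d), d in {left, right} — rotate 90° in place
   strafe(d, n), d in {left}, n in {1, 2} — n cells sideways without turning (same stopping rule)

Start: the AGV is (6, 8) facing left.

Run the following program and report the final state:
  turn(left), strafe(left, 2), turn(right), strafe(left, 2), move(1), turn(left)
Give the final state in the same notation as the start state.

start: (6, 8) facing left
[1] after turn(left): (6, 8) facing down
[2] after strafe(left, 2): (8, 8) facing down
[3] after turn(right): (8, 8) facing left
[4] after strafe(left, 2): (8, 6) facing left
[5] after move(1): (7, 6) facing left
[6] after turn(left): (7, 6) facing down

(7, 6) facing down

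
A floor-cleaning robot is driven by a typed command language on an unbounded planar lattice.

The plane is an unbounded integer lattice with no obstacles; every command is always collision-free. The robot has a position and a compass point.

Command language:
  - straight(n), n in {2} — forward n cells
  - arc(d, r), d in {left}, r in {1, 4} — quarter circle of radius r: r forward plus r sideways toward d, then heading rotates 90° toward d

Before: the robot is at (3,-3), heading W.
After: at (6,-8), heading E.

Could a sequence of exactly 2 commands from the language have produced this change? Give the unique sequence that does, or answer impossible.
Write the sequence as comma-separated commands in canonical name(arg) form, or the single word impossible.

key: running arc(left, 4) before arc(left, 1) would end elsewhere — order is forced
initial: at (3,-3), heading W
1. arc(left, 1) → at (2,-4), heading S
2. arc(left, 4) → at (6,-8), heading E
all 9 alternatives checked — unique.

arc(left, 1), arc(left, 4)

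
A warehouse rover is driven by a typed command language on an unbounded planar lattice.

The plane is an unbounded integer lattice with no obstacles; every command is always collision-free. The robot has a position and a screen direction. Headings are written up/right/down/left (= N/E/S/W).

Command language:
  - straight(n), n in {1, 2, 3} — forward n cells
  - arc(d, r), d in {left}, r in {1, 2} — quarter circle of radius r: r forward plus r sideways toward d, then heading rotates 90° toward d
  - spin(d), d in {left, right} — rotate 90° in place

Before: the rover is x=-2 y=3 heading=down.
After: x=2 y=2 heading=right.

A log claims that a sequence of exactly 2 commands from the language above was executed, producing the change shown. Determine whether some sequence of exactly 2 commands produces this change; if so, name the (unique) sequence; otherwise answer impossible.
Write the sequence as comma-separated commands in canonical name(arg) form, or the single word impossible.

arc(left, 1), straight(3)

key: order matters: swapping arc(left, 1) and straight(3) lands elsewhere
from: x=-2 y=3 heading=down
1. arc(left, 1) → x=-1 y=2 heading=right
2. straight(3) → x=2 y=2 heading=right
no rival 2-sequence matches.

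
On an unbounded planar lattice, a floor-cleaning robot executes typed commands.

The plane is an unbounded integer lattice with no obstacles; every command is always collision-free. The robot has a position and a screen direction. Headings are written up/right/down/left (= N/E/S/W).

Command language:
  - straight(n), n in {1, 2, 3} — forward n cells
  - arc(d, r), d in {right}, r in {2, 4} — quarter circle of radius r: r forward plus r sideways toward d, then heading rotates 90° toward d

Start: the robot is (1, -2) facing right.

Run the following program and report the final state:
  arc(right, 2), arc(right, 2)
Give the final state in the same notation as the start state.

start: (1, -2) facing right
step 1 (arc(right, 2)): (3, -4) facing down
step 2 (arc(right, 2)): (1, -6) facing left

(1, -6) facing left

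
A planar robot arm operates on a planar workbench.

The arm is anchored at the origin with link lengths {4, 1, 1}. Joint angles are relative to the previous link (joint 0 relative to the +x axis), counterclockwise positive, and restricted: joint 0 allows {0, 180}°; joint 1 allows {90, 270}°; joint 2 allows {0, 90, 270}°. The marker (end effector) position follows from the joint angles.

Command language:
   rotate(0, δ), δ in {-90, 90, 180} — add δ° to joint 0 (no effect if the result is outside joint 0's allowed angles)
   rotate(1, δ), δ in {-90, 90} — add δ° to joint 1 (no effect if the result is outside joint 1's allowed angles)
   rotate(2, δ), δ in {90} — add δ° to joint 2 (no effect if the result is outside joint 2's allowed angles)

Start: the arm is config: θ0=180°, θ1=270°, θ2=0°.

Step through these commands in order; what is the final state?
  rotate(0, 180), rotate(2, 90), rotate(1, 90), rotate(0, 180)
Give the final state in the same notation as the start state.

t0: config: θ0=180°, θ1=270°, θ2=0°
[1] after rotate(0, 180): config: θ0=0°, θ1=270°, θ2=0°
[2] after rotate(2, 90): config: θ0=0°, θ1=270°, θ2=90°
[3] after rotate(1, 90): config: θ0=0°, θ1=270°, θ2=90°
[4] after rotate(0, 180): config: θ0=180°, θ1=270°, θ2=90°

config: θ0=180°, θ1=270°, θ2=90°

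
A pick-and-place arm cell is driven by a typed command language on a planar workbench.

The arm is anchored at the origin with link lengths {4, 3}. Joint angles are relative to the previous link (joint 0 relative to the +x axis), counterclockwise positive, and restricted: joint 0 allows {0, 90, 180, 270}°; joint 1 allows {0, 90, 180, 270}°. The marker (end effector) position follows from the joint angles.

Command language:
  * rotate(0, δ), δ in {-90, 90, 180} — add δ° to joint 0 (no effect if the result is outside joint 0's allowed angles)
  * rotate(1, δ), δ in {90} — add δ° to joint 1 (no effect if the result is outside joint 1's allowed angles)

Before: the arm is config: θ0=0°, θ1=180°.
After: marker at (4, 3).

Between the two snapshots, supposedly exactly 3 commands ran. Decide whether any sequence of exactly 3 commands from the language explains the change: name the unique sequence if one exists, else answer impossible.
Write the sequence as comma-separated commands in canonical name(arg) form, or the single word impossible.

begin: config: θ0=0°, θ1=180°
step 1 (rotate(1, 90)): config: θ0=0°, θ1=270°
step 2 (rotate(1, 90)): config: θ0=0°, θ1=0°
step 3 (rotate(1, 90)): config: θ0=0°, θ1=90°
no other 3-command option fits: unique.

rotate(1, 90), rotate(1, 90), rotate(1, 90)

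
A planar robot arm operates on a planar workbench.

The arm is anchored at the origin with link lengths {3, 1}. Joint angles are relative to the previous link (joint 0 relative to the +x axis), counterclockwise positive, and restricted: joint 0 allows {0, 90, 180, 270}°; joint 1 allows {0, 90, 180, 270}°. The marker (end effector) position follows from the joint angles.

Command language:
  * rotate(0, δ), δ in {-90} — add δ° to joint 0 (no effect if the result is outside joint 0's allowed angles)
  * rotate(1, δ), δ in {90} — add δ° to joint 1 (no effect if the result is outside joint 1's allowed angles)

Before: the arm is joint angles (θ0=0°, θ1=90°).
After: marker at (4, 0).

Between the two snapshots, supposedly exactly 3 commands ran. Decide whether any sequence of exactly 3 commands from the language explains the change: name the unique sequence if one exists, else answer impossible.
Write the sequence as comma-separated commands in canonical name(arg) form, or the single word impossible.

rotate(1, 90), rotate(1, 90), rotate(1, 90)

t0: joint angles (θ0=0°, θ1=90°)
t=1 rotate(1, 90) ⇒ joint angles (θ0=0°, θ1=180°)
t=2 rotate(1, 90) ⇒ joint angles (θ0=0°, θ1=270°)
t=3 rotate(1, 90) ⇒ joint angles (θ0=0°, θ1=0°)
no other 3-command option fits: unique.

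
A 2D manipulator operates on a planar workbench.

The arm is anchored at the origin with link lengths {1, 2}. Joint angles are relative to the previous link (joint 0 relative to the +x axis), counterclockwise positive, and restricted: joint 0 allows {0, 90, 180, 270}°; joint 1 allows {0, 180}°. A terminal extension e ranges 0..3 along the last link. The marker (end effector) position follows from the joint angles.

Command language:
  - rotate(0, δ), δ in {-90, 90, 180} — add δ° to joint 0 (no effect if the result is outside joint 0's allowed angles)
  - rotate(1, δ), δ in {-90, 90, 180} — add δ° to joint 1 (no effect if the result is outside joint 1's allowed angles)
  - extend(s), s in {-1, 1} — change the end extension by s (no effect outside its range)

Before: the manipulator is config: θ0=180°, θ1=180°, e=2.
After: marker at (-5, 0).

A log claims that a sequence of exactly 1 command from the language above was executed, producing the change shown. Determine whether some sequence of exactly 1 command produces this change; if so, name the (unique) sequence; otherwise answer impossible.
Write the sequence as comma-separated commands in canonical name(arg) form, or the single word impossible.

rotate(1, 180)

begin: config: θ0=180°, θ1=180°, e=2
step 1 (rotate(1, 180)): config: θ0=180°, θ1=0°, e=2
no other 1-command option fits: unique.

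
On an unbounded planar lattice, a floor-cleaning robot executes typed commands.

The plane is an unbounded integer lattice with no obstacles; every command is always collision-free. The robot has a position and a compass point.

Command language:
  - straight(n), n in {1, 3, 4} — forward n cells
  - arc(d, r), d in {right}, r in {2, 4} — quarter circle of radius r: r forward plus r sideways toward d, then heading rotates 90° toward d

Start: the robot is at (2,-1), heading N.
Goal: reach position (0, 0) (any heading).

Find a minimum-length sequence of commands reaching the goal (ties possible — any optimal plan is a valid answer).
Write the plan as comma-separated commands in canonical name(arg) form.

straight(3), arc(right, 2), arc(right, 2), arc(right, 2), straight(4)

begin: at (2,-1), heading N
step 1 (straight(3)): at (2,2), heading N
step 2 (arc(right, 2)): at (4,4), heading E
step 3 (arc(right, 2)): at (6,2), heading S
step 4 (arc(right, 2)): at (4,0), heading W
step 5 (straight(4)): at (0,0), heading W
no 4-step plan works, so 5 is optimal.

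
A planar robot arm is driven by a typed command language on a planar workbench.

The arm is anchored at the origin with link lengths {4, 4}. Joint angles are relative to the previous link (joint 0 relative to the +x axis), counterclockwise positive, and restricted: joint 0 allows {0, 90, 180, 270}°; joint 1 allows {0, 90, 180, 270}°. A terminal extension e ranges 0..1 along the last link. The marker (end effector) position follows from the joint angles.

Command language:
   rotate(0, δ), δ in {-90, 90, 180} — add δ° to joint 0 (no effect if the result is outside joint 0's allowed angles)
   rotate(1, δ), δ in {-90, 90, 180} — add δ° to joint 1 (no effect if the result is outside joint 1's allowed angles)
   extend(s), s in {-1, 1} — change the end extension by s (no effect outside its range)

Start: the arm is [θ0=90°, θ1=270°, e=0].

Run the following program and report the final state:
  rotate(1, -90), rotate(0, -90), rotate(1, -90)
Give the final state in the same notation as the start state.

[θ0=0°, θ1=90°, e=0]

start: [θ0=90°, θ1=270°, e=0]
1. rotate(1, -90) → [θ0=90°, θ1=180°, e=0]
2. rotate(0, -90) → [θ0=0°, θ1=180°, e=0]
3. rotate(1, -90) → [θ0=0°, θ1=90°, e=0]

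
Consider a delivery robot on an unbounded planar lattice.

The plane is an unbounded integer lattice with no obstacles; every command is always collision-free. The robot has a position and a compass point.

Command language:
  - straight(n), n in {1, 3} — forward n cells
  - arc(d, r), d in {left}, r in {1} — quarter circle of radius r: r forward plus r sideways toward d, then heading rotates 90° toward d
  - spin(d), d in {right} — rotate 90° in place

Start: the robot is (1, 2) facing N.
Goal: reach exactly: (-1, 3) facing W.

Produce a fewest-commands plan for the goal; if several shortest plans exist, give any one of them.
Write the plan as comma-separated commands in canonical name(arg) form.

from: (1, 2) facing N
step 1 (arc(left, 1)): (0, 3) facing W
step 2 (straight(1)): (-1, 3) facing W
nothing shorter than 2 reaches the goal.

arc(left, 1), straight(1)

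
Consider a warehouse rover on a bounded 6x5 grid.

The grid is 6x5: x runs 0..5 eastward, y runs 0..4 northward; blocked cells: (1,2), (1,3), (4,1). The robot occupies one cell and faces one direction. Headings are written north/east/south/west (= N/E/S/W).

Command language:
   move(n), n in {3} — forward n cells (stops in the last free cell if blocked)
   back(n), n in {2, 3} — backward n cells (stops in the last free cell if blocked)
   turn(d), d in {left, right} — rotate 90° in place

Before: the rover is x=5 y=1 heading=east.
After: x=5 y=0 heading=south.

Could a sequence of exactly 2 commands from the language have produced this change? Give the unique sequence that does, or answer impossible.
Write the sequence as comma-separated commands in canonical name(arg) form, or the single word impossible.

turn(right), move(3)

key: move(3) runs into the grid edge before its full distance
from: x=5 y=1 heading=east
t=1 turn(right) ⇒ x=5 y=1 heading=south
t=2 move(3) ⇒ x=5 y=0 heading=south
all 25 alternatives checked — unique.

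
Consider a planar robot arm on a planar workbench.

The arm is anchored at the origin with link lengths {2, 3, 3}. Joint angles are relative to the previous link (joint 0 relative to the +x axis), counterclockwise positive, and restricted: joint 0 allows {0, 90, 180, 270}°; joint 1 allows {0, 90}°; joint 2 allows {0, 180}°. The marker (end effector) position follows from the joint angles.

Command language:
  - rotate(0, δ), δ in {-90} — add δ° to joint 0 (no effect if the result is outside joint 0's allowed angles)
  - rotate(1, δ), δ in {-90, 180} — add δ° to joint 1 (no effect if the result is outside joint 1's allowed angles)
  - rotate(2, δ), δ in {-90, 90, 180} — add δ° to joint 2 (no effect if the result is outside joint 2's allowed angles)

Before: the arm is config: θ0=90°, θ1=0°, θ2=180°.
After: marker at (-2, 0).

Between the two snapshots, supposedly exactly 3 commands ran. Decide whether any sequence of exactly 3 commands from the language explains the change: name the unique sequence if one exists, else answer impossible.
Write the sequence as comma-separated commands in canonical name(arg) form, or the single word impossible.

begin: config: θ0=90°, θ1=0°, θ2=180°
step 1 (rotate(0, -90)): config: θ0=0°, θ1=0°, θ2=180°
step 2 (rotate(0, -90)): config: θ0=270°, θ1=0°, θ2=180°
step 3 (rotate(0, -90)): config: θ0=180°, θ1=0°, θ2=180°
all 216 alternatives checked — unique.

rotate(0, -90), rotate(0, -90), rotate(0, -90)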